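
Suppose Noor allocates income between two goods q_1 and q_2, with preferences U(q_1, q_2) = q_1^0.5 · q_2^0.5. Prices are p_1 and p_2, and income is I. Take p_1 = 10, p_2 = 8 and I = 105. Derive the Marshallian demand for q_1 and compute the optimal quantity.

The MRS is q_2/q_1. Set MRS = p_1/p_2.
Rearranging, p_2·q_2 = p_1·q_1. Substituting into the budget gives p_1·q_1·(1 + 1) = I.
Demand: q_1*(p_1,p_2,I) = 0.5·I/p_1 and q_2* = 0.5·I/p_2.
At p_1=10, p_2=8, I=105: q_1* = 0.5·105/10 = 5.25.

q_1* = 5.25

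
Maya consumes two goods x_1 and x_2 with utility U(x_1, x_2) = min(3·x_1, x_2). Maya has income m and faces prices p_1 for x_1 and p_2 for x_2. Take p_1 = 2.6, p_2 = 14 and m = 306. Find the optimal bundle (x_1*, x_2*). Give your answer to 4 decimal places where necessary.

With perfect complements, no substitution: consume in ratio x_1:x_2 = 1:3.
Budget: p_1·x_1 + p_2·3·x_1 = m, so (p_1 + 3·p_2)·x_1 = m.
Demand: x_1*(p_1,p_2,m) = m/(p_1 + 3·p_2), x_2* = 3·m/(p_1 + 3·p_2).
Here 2.6 + 3·14 = 44.6, giving x_1* = 6.861 and x_2* = 20.583.

x_1* = 6.861, x_2* = 20.583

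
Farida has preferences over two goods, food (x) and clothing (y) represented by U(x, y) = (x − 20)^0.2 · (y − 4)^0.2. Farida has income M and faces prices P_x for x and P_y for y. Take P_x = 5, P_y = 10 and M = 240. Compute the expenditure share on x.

share on x = 0.625

Discretionary income = 240 − 20·5 − 4·10 = 100; x* = 20 + 0.5·100/5 = 30; y* = 4 + 0.5·100/10 = 9.
Expenditure on x: 5·30 = 150; share = 0.625.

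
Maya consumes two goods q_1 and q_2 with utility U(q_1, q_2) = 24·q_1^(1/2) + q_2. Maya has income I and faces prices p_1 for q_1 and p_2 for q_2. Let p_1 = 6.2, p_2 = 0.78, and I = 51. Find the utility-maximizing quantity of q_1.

Set MRS = p_1/p_2: 12·q_1^(−1/2) = p_1/p_2.
Solve: √q_1 = 12·p_2/p_1, so q_1*(p_1,p_2) = (12·p_2/p_1)², and q_2* = (I − p_1·q_1*)/p_2.
Plugging in: q_1* = (12·0.78/6.2)² = 2.2791.

q_1* = 2.2791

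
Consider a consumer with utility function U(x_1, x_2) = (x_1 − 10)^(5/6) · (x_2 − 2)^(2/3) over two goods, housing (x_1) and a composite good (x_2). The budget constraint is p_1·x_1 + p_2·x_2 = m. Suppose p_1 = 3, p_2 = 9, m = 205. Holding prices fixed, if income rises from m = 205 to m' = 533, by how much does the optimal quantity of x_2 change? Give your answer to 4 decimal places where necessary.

Let x_1' = x_1−10, x_2' = x_2−2. MRS = (5/4)·x_2'/x_1' = p_1/p_2.
Substituting into the budget: x_1* = 10 + 5/9·(m − 10·p_1 − 2·p_2)/p_1, and x_2* = 2 + 4/9·(…)/p_2.
Discretionary income = 205 − 10·3 − 2·9 = 157; x_2* = 2 + 4/9·157/9 = 9.7531.
At m' = 533: x_2* = 25.9506. Change: 25.9506 − 9.7531 = 16.1975.

Δx_2* = 16.1975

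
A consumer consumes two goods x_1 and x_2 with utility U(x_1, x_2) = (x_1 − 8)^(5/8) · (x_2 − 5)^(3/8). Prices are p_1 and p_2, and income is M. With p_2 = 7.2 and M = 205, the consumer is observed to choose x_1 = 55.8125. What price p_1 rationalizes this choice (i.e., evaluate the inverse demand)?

p_1 = 2

MRS = (5/3)·(x_2−5)/(x_1−8). Tangency with p_1/p_2 gives x_2−5 = (3/5)·(p_1/p_2)·(x_1−8).
After buying the subsistence bundle (8, 5), a share 0.625 of the remaining income goes to x_1: x_1* = 8 + 0.625·(M − 8p_1 − 5p_2)/p_1.
Set x_1* = 55.8125 in the demand function and solve for p_1: p_1 = 2.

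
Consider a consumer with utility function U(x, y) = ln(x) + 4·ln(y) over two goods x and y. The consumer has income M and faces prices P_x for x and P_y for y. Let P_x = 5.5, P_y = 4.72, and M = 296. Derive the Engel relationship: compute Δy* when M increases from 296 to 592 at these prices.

MU_x/MU_y = (y)/(4·x); tangency sets this equal to P_x/P_y.
So P_y·y = 4·P_x·x; combined with the budget, a share 0.2 of income goes to x.
Demand: x*(P_x,P_y,M) = 0.2·M/P_x and y* = 0.8·M/P_y.
At P_x=5.5, P_y=4.72, M=296: y* = 0.8·296/4.72 = 50.1695.
At M' = 592: y* = 100.339. Change: 100.339 − 50.1695 = 50.1695.

Δy* = 50.1695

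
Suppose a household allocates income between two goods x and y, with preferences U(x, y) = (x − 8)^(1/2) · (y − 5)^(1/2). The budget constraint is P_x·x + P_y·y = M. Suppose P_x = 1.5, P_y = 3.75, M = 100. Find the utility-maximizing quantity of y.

y* = 14.2333

After buying the subsistence bundle (8, 5), a share 0.5 of the remaining income goes to x: x* = 8 + 0.5·(M − 8P_x − 5P_y)/P_x.
Discretionary income = 100 − 8·1.5 − 5·3.75 = 69.25; y* = 5 + 0.5·69.25/3.75 = 14.2333.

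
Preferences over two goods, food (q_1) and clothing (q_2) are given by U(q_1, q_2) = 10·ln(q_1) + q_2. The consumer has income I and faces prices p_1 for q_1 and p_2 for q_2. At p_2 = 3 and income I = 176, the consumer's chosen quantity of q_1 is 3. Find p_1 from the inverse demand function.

p_1 = 10

MU_q_1 = 10/q_1, MU_q_2 = 1. Tangency: 10/q_1 = p_1/p_2.
So q_1*(p_1,p_2) = 10·p_2/p_1, independent of income; and q_2* = (I − 10·p_2)/p_2.
Set q_1* = 3 in the demand function and solve for p_1: p_1 = 10.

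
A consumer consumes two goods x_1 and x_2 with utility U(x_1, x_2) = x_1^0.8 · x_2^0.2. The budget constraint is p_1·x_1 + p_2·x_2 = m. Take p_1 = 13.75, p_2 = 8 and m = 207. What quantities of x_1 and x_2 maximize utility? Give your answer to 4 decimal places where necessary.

Tangency: MRS = 4·x_2/x_1 = p_1/p_2.
Rearranging, p_2·x_2 = (1/4)·p_1·x_1. Substituting into the budget gives p_1·x_1·(1 + (1/4)) = m.
Demand: x_1*(p_1,p_2,m) = 0.8·m/p_1 and x_2* = 0.2·m/p_2.
At p_1=13.75, p_2=8, m=207: x_1* = 0.8·207/13.75 = 12.0436, x_2* = 5.175.

x_1* = 12.0436, x_2* = 5.175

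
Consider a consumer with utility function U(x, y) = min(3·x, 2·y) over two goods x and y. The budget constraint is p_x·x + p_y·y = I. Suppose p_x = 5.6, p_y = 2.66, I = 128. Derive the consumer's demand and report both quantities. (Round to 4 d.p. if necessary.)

With perfect complements, no substitution: consume in ratio x:y = 2:3.
Budget: p_x·x + p_y·(3/2)·x = I, so (2·p_x + 3·p_y)·x = 2·I.
Demand: x*(p_x,p_y,I) = 2·I/(2·p_x + 3·p_y), y* = 3·I/(2·p_x + 3·p_y).
Here 2·5.6 + 3·2.66 = 19.18, giving x* = 13.3472 and y* = 20.0209.

x* = 13.3472, y* = 20.0209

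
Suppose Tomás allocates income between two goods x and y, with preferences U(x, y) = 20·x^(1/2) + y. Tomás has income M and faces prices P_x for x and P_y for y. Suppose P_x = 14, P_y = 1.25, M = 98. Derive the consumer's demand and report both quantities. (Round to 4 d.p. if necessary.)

x* = 0.7972, y* = 69.4714

Thus x* = (10·P_y/P_x)² — independent of M — with the rest of income spent on y.
Plugging in: x* = (10·1.25/14)² = 0.7972, y* = 69.4714.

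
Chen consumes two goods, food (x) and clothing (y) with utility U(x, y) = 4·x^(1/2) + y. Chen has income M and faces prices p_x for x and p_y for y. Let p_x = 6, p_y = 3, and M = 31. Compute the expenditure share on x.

Utility is quasi-linear in y; the FOC for x is 2/√x = p_x/p_y.
Thus x* = (2·p_y/p_x)² — independent of M — with the rest of income spent on y.
Plugging in: x* = (2·3/6)² = 1, y* = 8.3333.
Expenditure on x: 6·1 = 6; share = 0.1935.

share on x = 0.1935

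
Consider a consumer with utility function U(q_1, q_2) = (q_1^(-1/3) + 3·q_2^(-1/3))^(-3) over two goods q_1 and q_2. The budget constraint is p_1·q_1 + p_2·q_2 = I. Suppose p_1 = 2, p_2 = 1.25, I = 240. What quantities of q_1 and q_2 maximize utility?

MRS = MU_q_1/MU_q_2 = (1/3)·(q_2/q_1)^(4/3). Set equal to p_1/p_2.
Hence q_2/q_1 = (3·p_1/p_2)^(1/(4/3)), i.e. raised to the 0.75 power.
With the ratio pinned down, the budget gives q_1* = I/(p_1 + p_2·(q_2/q_1)) and q_2* = (q_2/q_1)·q_1*.
Numerically q_2/q_1 = 3.24288, so q_1* = 240/(2 + 1.25·3.24288) = 39.6458 and q_2* = 3.24288·39.6458 = 128.5667.

q_1* = 39.6458, q_2* = 128.5667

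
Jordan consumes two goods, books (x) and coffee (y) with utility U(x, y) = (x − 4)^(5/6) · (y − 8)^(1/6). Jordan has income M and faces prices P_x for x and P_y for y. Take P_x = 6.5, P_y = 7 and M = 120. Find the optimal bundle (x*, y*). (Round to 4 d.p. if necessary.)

x* = 8.8718, y* = 8.9048

This is Cobb-Douglas in (x−4, y−8): tangency gives 5/6·P_y·(y−8) = 1/6·P_x·(x−4).
After buying the subsistence bundle (4, 8), a share 5/6 of the remaining income goes to x: x* = 4 + 5/6·(M − 4P_x − 8P_y)/P_x.
Discretionary income = 120 − 4·6.5 − 8·7 = 38; x* = 4 + 5/6·38/6.5 = 8.8718; y* = 8 + 1/6·38/7 = 8.9048.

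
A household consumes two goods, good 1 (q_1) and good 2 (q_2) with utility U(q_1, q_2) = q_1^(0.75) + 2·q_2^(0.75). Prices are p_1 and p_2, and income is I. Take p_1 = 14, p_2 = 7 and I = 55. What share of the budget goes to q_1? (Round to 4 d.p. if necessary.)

share on q_1 = 0.0078

MU_q_1 ∝ q_1^(-0.25), MU_q_2 ∝ 2·q_2^(-0.25), so MRS = (1/2)·(q_2/q_1)^(0.25) = p_1/p_2.
Hence q_2/q_1 = (2·p_1/p_2)^(1/(0.25)), i.e. raised to the 4 power.
With the ratio pinned down, the budget gives q_1* = I/(p_1 + p_2·(q_2/q_1)) and q_2* = (q_2/q_1)·q_1*.
Numerically q_2/q_1 = 256, so q_1* = 55/(14 + 7·256) = 0.0305 and q_2* = 256·0.0305 = 7.7962.
Expenditure on q_1: 14·0.0305 = 0.4264; share = 0.0078.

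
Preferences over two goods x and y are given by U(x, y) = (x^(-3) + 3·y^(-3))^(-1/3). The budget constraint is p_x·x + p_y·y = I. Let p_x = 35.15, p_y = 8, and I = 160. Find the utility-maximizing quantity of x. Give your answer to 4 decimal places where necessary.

x* = 3.175

MU_x ∝ x^(-4), MU_y ∝ 3·y^(-4), so MRS = (1/3)·(y/x)^(4) = p_x/p_y.
Hence y/x = (3·p_x/p_y)^(1/(4)), i.e. raised to the 0.25 power.
With the ratio pinned down, the budget gives x* = I/(p_x + p_y·(y/x)) and y* = (y/x)·x*.
Numerically y/x = 1.905413, so x* = 160/(35.15 + 8·1.905413) = 3.175.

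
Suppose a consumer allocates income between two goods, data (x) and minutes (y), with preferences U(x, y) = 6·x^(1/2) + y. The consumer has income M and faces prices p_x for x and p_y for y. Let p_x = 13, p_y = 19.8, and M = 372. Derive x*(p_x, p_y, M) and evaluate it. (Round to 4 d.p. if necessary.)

x* = 20.8779

Utility is quasi-linear in y; the FOC for x is 3/√x = p_x/p_y.
Solve: √x = 3·p_y/p_x, so x*(p_x,p_y) = (3·p_y/p_x)², and y* = (M − p_x·x*)/p_y.
Plugging in: x* = (3·19.8/13)² = 20.8779.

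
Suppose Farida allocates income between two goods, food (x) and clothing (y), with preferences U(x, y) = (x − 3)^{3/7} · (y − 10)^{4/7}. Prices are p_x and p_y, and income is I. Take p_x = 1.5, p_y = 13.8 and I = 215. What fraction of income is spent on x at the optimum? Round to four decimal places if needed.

MRS = (3/4)·(y−10)/(x−3). Tangency with p_x/p_y gives y−10 = (4/3)·(p_x/p_y)·(x−3).
Substituting into the budget: x* = 3 + 3/7·(I − 3·p_x − 10·p_y)/p_x, and y* = 10 + 4/7·(…)/p_y.
Discretionary income = 215 − 3·1.5 − 10·13.8 = 72.5; x* = 3 + 3/7·72.5/1.5 = 23.7143; y* = 10 + 4/7·72.5/13.8 = 13.0021.
Expenditure on x: 1.5·23.7143 = 35.5714; share = 0.1654.

share on x = 0.1654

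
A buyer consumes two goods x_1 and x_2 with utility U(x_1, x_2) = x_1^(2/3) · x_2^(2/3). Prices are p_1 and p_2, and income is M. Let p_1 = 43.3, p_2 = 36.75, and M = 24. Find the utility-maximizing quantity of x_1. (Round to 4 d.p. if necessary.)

MU_x_1/MU_x_2 = (2/3·x_2)/(2/3·x_1); tangency sets this equal to p_1/p_2.
Rearranging, p_2·x_2 = p_1·x_1. Substituting into the budget gives p_1·x_1·(1 + 1) = M.
Demand: x_1*(p_1,p_2,M) = 0.5·M/p_1 and x_2* = 0.5·M/p_2.
At p_1=43.3, p_2=36.75, M=24: x_1* = 0.5·24/43.3 = 0.2771.

x_1* = 0.2771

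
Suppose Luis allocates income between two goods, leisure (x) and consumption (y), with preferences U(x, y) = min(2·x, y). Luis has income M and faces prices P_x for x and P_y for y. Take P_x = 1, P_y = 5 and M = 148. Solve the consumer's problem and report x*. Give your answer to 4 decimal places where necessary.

With perfect complements, no substitution: consume in ratio x:y = 1:2.
Budget: P_x·x + P_y·2·x = M, so (P_x + 2·P_y)·x = M.
Demand: x*(P_x,P_y,M) = M/(P_x + 2·P_y), y* = 2·M/(P_x + 2·P_y).
Here 1 + 2·5 = 11, giving x* = 13.4545.

x* = 13.4545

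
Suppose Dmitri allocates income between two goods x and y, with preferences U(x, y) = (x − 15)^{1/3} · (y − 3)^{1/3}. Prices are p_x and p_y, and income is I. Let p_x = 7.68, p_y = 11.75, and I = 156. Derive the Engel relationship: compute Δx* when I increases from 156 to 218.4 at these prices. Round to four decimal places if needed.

This is Cobb-Douglas in (x−15, y−3): tangency gives 1/3·p_y·(y−3) = 1/3·p_x·(x−15).
After buying the subsistence bundle (15, 3), a share 0.5 of the remaining income goes to x: x* = 15 + 0.5·(I − 15p_x − 3p_y)/p_x.
Discretionary income = 156 − 15·7.68 − 3·11.75 = 5.55; x* = 15 + 0.5·5.55/7.68 = 15.3613.
At I' = 218.4: x* = 19.4238. Change: 19.4238 − 15.3613 = 4.0625.

Δx* = 4.0625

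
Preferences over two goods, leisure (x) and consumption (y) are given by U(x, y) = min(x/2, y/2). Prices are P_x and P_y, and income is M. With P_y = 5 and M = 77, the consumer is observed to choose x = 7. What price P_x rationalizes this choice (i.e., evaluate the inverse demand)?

Leontief preferences: the optimum is at the kink where x/2 = y/2, i.e. y = x.
Budget: P_x·x + P_y·x = M, so (2·P_x + 2·P_y)·x = 2·M.
Demand: x*(P_x,P_y,M) = 2·M/(2·P_x + 2·P_y), y* = 2·M/(2·P_x + 2·P_y).
Set x* = 7 in the demand function and solve for P_x: P_x = 6.

P_x = 6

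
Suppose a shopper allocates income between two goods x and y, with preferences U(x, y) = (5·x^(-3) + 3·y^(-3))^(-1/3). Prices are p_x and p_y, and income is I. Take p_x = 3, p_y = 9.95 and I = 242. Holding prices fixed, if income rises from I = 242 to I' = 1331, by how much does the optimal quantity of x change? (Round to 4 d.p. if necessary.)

Δx* = 114.7631

Substitute y = (y/x)·x into the budget: x* = I/(p_x + p_y·(y/x)).
Numerically y/x = 0.652172, so x* = 242/(3 + 9.95·0.652172) = 25.5029.
At I' = 1331: x* = 140.266. Change: 140.266 − 25.5029 = 114.7631.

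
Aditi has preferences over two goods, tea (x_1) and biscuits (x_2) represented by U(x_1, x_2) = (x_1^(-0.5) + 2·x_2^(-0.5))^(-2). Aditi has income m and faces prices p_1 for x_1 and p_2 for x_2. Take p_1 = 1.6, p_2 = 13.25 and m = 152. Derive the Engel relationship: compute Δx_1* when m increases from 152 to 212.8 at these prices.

Δx_1* = 9.0227

From the CES first-order condition, (1/2)·(x_2/x_1)^(1.5) = p_1/p_2.
Hence x_2/x_1 = (2·p_1/p_2)^(1/(1.5)), i.e. raised to the 2/3 power.
With the ratio pinned down, the budget gives x_1* = m/(p_1 + p_2·(x_2/x_1)) and x_2* = (x_2/x_1)·x_1*.
Numerically x_2/x_1 = 0.387813, so x_1* = 152/(1.6 + 13.25·0.387813) = 22.5569.
At m' = 212.8: x_1* = 31.5796. Change: 31.5796 − 22.5569 = 9.0227.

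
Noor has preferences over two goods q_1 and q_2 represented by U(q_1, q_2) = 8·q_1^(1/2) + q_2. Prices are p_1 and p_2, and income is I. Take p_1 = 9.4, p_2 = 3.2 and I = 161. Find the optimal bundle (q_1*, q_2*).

q_1* = 1.8542, q_2* = 44.8657

Solve: √q_1 = 4·p_2/p_1, so q_1*(p_1,p_2) = (4·p_2/p_1)², and q_2* = (I − p_1·q_1*)/p_2.
Plugging in: q_1* = (4·3.2/9.4)² = 1.8542, q_2* = 44.8657.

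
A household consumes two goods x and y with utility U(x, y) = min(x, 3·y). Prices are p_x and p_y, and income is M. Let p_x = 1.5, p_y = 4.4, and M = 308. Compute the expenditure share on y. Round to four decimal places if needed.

Leontief preferences: the optimum is at the kink where x/3 = y/1, i.e. y = (1/3)·x.
Budget: p_x·x + p_y·(1/3)·x = M, so (3·p_x + p_y)·x = 3·M.
Demand: x*(p_x,p_y,M) = 3·M/(3·p_x + p_y), y* = M/(3·p_x + p_y).
Here 3·1.5 + 4.4 = 8.9, giving x* = 103.8202 and y* = 34.6067.
Expenditure on y: 4.4·34.6067 = 152.2697; share = 0.4944.

share on y = 0.4944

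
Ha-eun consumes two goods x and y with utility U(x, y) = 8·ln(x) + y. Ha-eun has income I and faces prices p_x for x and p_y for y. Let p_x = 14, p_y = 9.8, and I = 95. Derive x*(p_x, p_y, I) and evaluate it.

x* = 5.6

MU_x = 8/x, MU_y = 1. Tangency: 8/x = p_x/p_y.
So x*(p_x,p_y) = 8·p_y/p_x, independent of income; and y* = (I − 8·p_y)/p_y.
At the given prices: x* = 8·9.8/14 = 5.6.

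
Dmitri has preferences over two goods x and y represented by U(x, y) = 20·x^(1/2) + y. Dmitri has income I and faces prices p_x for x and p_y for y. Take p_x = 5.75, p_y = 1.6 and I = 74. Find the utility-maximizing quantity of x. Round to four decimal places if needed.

MU_x = 10/√x, MU_y = 1. Tangency: 10/√x = p_x/p_y.
Solve: √x = 10·p_y/p_x, so x*(p_x,p_y) = (10·p_y/p_x)², and y* = (I − p_x·x*)/p_y.
Plugging in: x* = (10·1.6/5.75)² = 7.7429.

x* = 7.7429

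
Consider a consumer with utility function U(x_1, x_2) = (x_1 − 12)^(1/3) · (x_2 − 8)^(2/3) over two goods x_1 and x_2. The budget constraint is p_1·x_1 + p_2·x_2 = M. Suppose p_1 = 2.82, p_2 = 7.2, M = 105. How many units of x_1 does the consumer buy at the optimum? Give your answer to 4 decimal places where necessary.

x_1* = 13.6028

MRS = (1/2)·(x_2−8)/(x_1−12). Tangency with p_1/p_2 gives x_2−8 = 2·(p_1/p_2)·(x_1−12).
After buying the subsistence bundle (12, 8), a share 1/3 of the remaining income goes to x_1: x_1* = 12 + 1/3·(M − 12p_1 − 8p_2)/p_1.
Discretionary income = 105 − 12·2.82 − 8·7.2 = 13.56; x_1* = 12 + 1/3·13.56/2.82 = 13.6028.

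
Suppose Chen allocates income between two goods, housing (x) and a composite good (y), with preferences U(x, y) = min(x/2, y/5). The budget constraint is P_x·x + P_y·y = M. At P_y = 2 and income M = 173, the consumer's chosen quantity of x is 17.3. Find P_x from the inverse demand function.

P_x = 5

Leontief preferences: the optimum is at the kink where x/2 = y/5, i.e. y = (5/2)·x.
Budget: P_x·x + P_y·(5/2)·x = M, so (2·P_x + 5·P_y)·x = 2·M.
Demand: x*(P_x,P_y,M) = 2·M/(2·P_x + 5·P_y), y* = 5·M/(2·P_x + 5·P_y).
Set x* = 17.3 in the demand function and solve for P_x: P_x = 5.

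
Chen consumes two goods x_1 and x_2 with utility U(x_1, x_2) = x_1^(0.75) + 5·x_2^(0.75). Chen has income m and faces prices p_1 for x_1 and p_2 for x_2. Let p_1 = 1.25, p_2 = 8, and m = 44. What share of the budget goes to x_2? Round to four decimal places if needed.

share on x_2 = 0.7045

With the ratio pinned down, the budget gives x_1* = m/(p_1 + p_2·(x_2/x_1)) and x_2* = (x_2/x_1)·x_1*.
Numerically x_2/x_1 = 0.372529, so x_1* = 44/(1.25 + 8·0.372529) = 10.4013 and x_2* = 0.372529·10.4013 = 3.8748.
Expenditure on x_2: 8·3.8748 = 30.9983; share = 0.7045.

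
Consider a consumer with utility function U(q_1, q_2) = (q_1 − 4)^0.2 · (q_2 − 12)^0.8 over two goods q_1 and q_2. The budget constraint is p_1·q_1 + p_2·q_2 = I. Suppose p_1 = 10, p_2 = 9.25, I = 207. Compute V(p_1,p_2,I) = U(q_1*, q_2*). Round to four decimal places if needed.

MRS = (1/4)·(q_2−12)/(q_1−4). Tangency with p_1/p_2 gives q_2−12 = 4·(p_1/p_2)·(q_1−4).
Substituting into the budget: q_1* = 4 + 0.2·(I − 4·p_1 − 12·p_2)/p_1, and q_2* = 12 + 0.8·(…)/p_2.
Discretionary income = 207 − 4·10 − 12·9.25 = 56; q_1* = 4 + 0.2·56/10 = 5.12; q_2* = 12 + 0.8·56/9.25 = 16.8432.
Utility at the optimum: U(5.12, 16.8432) = 3.6137.

V = 3.6137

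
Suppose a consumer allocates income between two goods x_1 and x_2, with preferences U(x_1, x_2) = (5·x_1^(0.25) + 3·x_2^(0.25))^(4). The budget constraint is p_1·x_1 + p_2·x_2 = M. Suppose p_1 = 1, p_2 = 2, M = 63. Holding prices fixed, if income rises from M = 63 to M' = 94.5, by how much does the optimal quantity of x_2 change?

Δx_2* = 4.5133

MU_x_1 ∝ 5·x_1^(-0.75), MU_x_2 ∝ 3·x_2^(-0.75), so MRS = (5/3)·(x_2/x_1)^(0.75) = p_1/p_2.
Hence x_2/x_1 = ((3/5)·p_1/p_2)^(1/(0.75)), i.e. raised to the 4/3 power.
With the ratio pinned down, the budget gives x_1* = M/(p_1 + p_2·(x_2/x_1)) and x_2* = (x_2/x_1)·x_1*.
Numerically x_2/x_1 = 0.20083, so x_1* = 63/(1 + 2·0.20083) = 44.9467 and x_2* = 0.20083·44.9467 = 9.0266.
At M' = 94.5: x_2* = 13.54. Change: 13.54 − 9.0266 = 4.5133.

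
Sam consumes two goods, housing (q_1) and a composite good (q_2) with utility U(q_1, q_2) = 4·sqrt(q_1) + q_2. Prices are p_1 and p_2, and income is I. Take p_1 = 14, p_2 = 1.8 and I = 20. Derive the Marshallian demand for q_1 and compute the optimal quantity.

Set MRS = p_1/p_2: 2·q_1^(−1/2) = p_1/p_2.
Thus q_1* = (2·p_2/p_1)² — independent of I — with the rest of income spent on q_2.
Plugging in: q_1* = (2·1.8/14)² = 0.0661.

q_1* = 0.0661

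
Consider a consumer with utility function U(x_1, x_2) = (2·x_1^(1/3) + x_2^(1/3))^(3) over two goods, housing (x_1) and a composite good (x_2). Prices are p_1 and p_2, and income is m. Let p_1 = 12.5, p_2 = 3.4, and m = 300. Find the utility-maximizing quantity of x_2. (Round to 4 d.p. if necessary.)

x_2* = 35.6488

MRS = MU_x_1/MU_x_2 = 2·(x_2/x_1)^(2/3). Set equal to p_1/p_2.
Solve for the ratio: x_2/x_1 = [(1/2)·p_1/p_2]^(1.5).
Substitute x_2 = (x_2/x_1)·x_1 into the budget: x_1* = m/(p_1 + p_2·(x_2/x_1)).
Numerically x_2/x_1 = 2.492308, so x_1* = 300/(12.5 + 3.4·2.492308) = 14.3035 and x_2* = 2.492308·14.3035 = 35.6488.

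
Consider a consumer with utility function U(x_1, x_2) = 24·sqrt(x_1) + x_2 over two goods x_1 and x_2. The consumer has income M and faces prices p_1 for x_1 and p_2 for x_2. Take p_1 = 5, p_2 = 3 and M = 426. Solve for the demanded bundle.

MU_x_1 = 12/√x_1, MU_x_2 = 1. Tangency: 12/√x_1 = p_1/p_2.
Solve: √x_1 = 12·p_2/p_1, so x_1*(p_1,p_2) = (12·p_2/p_1)², and x_2* = (M − p_1·x_1*)/p_2.
Plugging in: x_1* = (12·3/5)² = 51.84, x_2* = 55.6.

x_1* = 51.84, x_2* = 55.6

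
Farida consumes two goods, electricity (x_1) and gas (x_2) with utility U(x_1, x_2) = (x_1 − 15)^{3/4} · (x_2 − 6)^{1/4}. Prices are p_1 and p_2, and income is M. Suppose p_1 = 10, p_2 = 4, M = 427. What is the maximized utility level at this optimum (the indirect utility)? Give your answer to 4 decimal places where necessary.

V = 18.1295

This is Cobb-Douglas in (x_1−15, x_2−6): tangency gives 0.75·p_2·(x_2−6) = 0.25·p_1·(x_1−15).
Substituting into the budget: x_1* = 15 + 0.75·(M − 15·p_1 − 6·p_2)/p_1, and x_2* = 6 + 0.25·(…)/p_2.
Discretionary income = 427 − 15·10 − 6·4 = 253; x_1* = 15 + 0.75·253/10 = 33.975; x_2* = 6 + 0.25·253/4 = 21.8125.
Utility at the optimum: U(33.975, 21.8125) = 18.1295.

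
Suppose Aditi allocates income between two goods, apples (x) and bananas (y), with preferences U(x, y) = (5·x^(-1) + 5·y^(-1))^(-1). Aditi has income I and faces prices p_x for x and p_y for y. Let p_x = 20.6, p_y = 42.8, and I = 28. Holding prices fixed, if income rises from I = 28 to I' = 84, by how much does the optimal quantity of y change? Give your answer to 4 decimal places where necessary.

Δy* = 0.7725

Numerically y/x = 0.693764, so x* = 28/(20.6 + 42.8·0.693764) = 0.5567 and y* = 0.693764·0.5567 = 0.3862.
At I' = 84: y* = 1.1587. Change: 1.1587 − 0.3862 = 0.7725.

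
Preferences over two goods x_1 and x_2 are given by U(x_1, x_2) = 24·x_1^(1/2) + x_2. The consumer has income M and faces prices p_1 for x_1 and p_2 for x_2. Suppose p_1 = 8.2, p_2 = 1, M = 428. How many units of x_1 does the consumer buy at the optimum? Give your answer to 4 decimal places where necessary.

x_1* = 2.1416

Set MRS = p_1/p_2: 12·x_1^(−1/2) = p_1/p_2.
Thus x_1* = (12·p_2/p_1)² — independent of M — with the rest of income spent on x_2.
Plugging in: x_1* = (12·1/8.2)² = 2.1416.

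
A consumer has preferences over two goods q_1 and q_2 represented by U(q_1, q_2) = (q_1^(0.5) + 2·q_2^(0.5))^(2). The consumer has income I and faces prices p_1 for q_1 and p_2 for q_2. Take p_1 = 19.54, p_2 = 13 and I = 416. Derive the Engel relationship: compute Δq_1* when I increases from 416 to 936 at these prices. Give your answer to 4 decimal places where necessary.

Δq_1* = 3.7951

MU_q_1 ∝ q_1^(-0.5), MU_q_2 ∝ 2·q_2^(-0.5), so MRS = (1/2)·(q_2/q_1)^(0.5) = p_1/p_2.
Solve for the ratio: q_2/q_1 = [2·p_1/p_2]^(2).
Substitute q_2 = (q_2/q_1)·q_1 into the budget: q_1* = I/(p_1 + p_2·(q_2/q_1)).
Numerically q_2/q_1 = 9.036961, so q_1* = 416/(19.54 + 13·9.036961) = 3.036.
At I' = 936: q_1* = 6.8311. Change: 6.8311 − 3.036 = 3.7951.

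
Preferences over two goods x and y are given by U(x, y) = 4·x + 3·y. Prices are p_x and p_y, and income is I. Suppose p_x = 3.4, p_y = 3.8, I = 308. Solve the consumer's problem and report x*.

Perfect substitutes: compare marginal utility per dollar. 4/p_x vs 3/p_y → 1.1765 vs 0.7895.
x gives more utility per dollar, so spend all income on x: x* = I/p_x, y* = 0.
Numerically: x* = 90.5882, y* = 0.

x* = 90.5882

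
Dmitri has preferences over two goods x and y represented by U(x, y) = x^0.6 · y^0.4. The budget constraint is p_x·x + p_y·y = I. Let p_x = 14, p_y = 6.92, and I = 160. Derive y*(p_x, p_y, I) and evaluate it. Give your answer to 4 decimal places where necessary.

y* = 9.2486

Tangency: MRS = (3/2)·y/x = p_x/p_y.
So 0.6·p_y·y = 0.4·p_x·x; combined with the budget, a share 0.6 of income goes to x.
Demand: x*(p_x,p_y,I) = 0.6·I/p_x and y* = 0.4·I/p_y.
At p_x=14, p_y=6.92, I=160: y* = 0.4·160/6.92 = 9.2486.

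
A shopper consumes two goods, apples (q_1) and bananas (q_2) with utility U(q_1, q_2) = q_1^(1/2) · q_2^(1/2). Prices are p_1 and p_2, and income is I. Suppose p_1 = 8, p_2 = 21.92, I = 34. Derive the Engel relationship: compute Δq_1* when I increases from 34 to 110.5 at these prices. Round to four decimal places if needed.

The MRS is q_2/q_1. Set MRS = p_1/p_2.
Rearranging, p_2·q_2 = p_1·q_1. Substituting into the budget gives p_1·q_1·(1 + 1) = I.
Demand: q_1*(p_1,p_2,I) = 0.5·I/p_1 and q_2* = 0.5·I/p_2.
At p_1=8, p_2=21.92, I=34: q_1* = 0.5·34/8 = 2.125.
At I' = 110.5: q_1* = 6.9062. Change: 6.9062 − 2.125 = 4.7812.

Δq_1* = 4.7812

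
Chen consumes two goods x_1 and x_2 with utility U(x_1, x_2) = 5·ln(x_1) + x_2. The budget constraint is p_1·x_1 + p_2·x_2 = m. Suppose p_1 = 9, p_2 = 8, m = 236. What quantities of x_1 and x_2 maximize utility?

x_1* = 4.4444, x_2* = 24.5

MU_x_1 = 5/x_1, MU_x_2 = 1. Tangency: 5/x_1 = p_1/p_2.
So x_1*(p_1,p_2) = 5·p_2/p_1, independent of income; and x_2* = (m − 5·p_2)/p_2.
At the given prices: x_1* = 5·8/9 = 4.4444, and x_2* = 24.5.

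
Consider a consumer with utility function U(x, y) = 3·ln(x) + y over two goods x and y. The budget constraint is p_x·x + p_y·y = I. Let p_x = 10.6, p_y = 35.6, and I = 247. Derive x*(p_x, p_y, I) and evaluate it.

Set MRS = p_x/p_y: (3/x)/1 = p_x/p_y.
So x*(p_x,p_y) = 3·p_y/p_x, independent of income; and y* = (I − 3·p_y)/p_y.
At the given prices: x* = 3·35.6/10.6 = 10.0755.

x* = 10.0755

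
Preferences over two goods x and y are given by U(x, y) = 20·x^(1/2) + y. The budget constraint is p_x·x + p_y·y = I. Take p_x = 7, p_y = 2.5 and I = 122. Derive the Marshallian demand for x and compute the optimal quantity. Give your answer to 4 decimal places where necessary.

x* = 12.7551

Thus x* = (10·p_y/p_x)² — independent of I — with the rest of income spent on y.
Plugging in: x* = (10·2.5/7)² = 12.7551.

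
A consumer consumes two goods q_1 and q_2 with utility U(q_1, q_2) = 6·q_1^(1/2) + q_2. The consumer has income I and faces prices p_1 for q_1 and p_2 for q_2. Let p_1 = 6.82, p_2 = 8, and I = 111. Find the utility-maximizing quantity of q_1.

Set MRS = p_1/p_2: 3·q_1^(−1/2) = p_1/p_2.
Solve: √q_1 = 3·p_2/p_1, so q_1*(p_1,p_2) = (3·p_2/p_1)², and q_2* = (I − p_1·q_1*)/p_2.
Plugging in: q_1* = (3·8/6.82)² = 12.3838.

q_1* = 12.3838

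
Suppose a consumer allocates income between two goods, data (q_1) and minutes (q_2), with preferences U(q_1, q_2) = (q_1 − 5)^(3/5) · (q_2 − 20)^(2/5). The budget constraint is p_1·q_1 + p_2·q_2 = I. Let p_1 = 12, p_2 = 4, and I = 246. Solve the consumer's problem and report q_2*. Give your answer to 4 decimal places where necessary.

q_2* = 30.6

This is Cobb-Douglas in (q_1−5, q_2−20): tangency gives 0.6·p_2·(q_2−20) = 0.4·p_1·(q_1−5).
Substituting into the budget: q_1* = 5 + 0.6·(I − 5·p_1 − 20·p_2)/p_1, and q_2* = 20 + 0.4·(…)/p_2.
Discretionary income = 246 − 5·12 − 20·4 = 106; q_2* = 20 + 0.4·106/4 = 30.6.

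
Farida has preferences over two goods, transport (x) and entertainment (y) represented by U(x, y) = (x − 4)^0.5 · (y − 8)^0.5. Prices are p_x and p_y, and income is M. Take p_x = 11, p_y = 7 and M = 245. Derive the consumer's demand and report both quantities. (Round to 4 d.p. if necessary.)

This is Cobb-Douglas in (x−4, y−8): tangency gives 0.5·p_y·(y−8) = 0.5·p_x·(x−4).
After buying the subsistence bundle (4, 8), a share 0.5 of the remaining income goes to x: x* = 4 + 0.5·(M − 4p_x − 8p_y)/p_x.
Discretionary income = 245 − 4·11 − 8·7 = 145; x* = 4 + 0.5·145/11 = 10.5909; y* = 8 + 0.5·145/7 = 18.3571.

x* = 10.5909, y* = 18.3571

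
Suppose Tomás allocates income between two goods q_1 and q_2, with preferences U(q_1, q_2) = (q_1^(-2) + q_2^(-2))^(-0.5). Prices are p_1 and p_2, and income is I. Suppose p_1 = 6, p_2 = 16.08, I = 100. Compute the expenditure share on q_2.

share on q_2 = 0.6586

MU_q_1 ∝ q_1^(-3), MU_q_2 ∝ q_2^(-3), so MRS = (q_2/q_1)^(3) = p_1/p_2.
Hence q_2/q_1 = (p_1/p_2)^(1/(3)), i.e. raised to the 1/3 power.
Substitute q_2 = (q_2/q_1)·q_1 into the budget: q_1* = I/(p_1 + p_2·(q_2/q_1)).
Numerically q_2/q_1 = 0.719927, so q_1* = 100/(6 + 16.08·0.719927) = 5.6894 and q_2* = 0.719927·5.6894 = 4.096.
Expenditure on q_2: 16.08·4.096 = 65.8634; share = 0.6586.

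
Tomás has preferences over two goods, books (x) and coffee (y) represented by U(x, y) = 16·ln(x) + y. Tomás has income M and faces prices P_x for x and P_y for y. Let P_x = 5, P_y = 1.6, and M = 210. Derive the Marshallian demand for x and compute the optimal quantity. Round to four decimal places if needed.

x* = 5.12

At the given prices: x* = 16·1.6/5 = 5.12.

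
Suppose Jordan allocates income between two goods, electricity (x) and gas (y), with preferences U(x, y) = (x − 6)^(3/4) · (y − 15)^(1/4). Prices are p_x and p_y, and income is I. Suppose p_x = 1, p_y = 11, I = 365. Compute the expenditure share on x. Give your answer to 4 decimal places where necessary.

Let x' = x−6, y' = y−15. MRS = 3·y'/x' = p_x/p_y.
After buying the subsistence bundle (6, 15), a share 0.75 of the remaining income goes to x: x* = 6 + 0.75·(I − 6p_x − 15p_y)/p_x.
Discretionary income = 365 − 6·1 − 15·11 = 194; x* = 6 + 0.75·194/1 = 151.5; y* = 15 + 0.25·194/11 = 19.4091.
Expenditure on x: 1·151.5 = 151.5; share = 0.4151.

share on x = 0.4151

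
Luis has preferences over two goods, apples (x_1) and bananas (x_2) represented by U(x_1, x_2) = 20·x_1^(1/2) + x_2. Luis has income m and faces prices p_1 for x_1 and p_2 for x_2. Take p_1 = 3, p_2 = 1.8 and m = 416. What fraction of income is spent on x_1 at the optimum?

MU_x_1 = 10/√x_1, MU_x_2 = 1. Tangency: 10/√x_1 = p_1/p_2.
Solve: √x_1 = 10·p_2/p_1, so x_1*(p_1,p_2) = (10·p_2/p_1)², and x_2* = (m − p_1·x_1*)/p_2.
Plugging in: x_1* = (10·1.8/3)² = 36, x_2* = 171.1111.
Expenditure on x_1: 3·36 = 108; share = 0.2596.

share on x_1 = 0.2596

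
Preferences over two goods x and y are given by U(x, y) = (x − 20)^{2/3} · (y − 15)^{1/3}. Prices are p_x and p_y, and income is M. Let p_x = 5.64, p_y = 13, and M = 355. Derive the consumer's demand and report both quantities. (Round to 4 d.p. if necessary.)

x* = 25.5792, y* = 16.2103

Substituting into the budget: x* = 20 + 2/3·(M − 20·p_x − 15·p_y)/p_x, and y* = 15 + 1/3·(…)/p_y.
Discretionary income = 355 − 20·5.64 − 15·13 = 47.2; x* = 20 + 2/3·47.2/5.64 = 25.5792; y* = 15 + 1/3·47.2/13 = 16.2103.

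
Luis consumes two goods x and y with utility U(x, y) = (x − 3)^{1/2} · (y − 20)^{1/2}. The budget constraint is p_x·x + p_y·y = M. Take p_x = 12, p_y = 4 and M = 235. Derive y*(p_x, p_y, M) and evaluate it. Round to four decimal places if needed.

y* = 34.875

MRS = (y−20)/(x−3). Tangency with p_x/p_y gives y−20 = (p_x/p_y)·(x−3).
Substituting into the budget: x* = 3 + 0.5·(M − 3·p_x − 20·p_y)/p_x, and y* = 20 + 0.5·(…)/p_y.
Discretionary income = 235 − 3·12 − 20·4 = 119; y* = 20 + 0.5·119/4 = 34.875.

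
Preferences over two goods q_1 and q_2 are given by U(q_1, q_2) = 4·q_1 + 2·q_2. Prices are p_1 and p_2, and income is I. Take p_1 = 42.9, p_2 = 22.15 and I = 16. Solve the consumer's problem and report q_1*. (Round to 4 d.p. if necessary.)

q_1* = 0.373

Linear utility — the consumer picks whichever good has higher MU/price: 4/42.9 = 0.0932 vs 2/22.15 = 0.0903.
q_1 gives more utility per dollar, so spend all income on q_1: q_1* = I/p_1, q_2* = 0.
Numerically: q_1* = 0.373, q_2* = 0.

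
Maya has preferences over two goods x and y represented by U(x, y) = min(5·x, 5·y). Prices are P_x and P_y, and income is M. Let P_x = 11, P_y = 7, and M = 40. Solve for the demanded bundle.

With perfect complements, no substitution: consume in ratio x:y = 5:5.
Budget: P_x·x + P_y·x = M, so (5·P_x + 5·P_y)·x = 5·M.
Demand: x*(P_x,P_y,M) = 5·M/(5·P_x + 5·P_y), y* = 5·M/(5·P_x + 5·P_y).
Here 5·11 + 5·7 = 90, giving x* = 2.2222 and y* = 2.2222.

x* = 2.2222, y* = 2.2222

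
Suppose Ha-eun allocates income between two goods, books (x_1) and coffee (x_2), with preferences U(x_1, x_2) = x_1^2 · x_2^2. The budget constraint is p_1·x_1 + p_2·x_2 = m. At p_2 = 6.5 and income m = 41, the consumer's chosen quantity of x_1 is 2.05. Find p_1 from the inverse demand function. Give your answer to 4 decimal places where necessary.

Tangency: MRS = x_2/x_1 = p_1/p_2.
Rearranging, p_2·x_2 = p_1·x_1. Substituting into the budget gives p_1·x_1·(1 + 1) = m.
Demand: x_1*(p_1,p_2,m) = 0.5·m/p_1 and x_2* = 0.5·m/p_2.
Set x_1* = 2.05 in the demand function and solve for p_1: p_1 = 10.

p_1 = 10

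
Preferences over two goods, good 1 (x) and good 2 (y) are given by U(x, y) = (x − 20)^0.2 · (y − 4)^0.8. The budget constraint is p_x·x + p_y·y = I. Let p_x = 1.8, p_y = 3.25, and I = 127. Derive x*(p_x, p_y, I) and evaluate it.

Substituting into the budget: x* = 20 + 0.2·(I − 20·p_x − 4·p_y)/p_x, and y* = 4 + 0.8·(…)/p_y.
Discretionary income = 127 − 20·1.8 − 4·3.25 = 78; x* = 20 + 0.2·78/1.8 = 28.6667.

x* = 28.6667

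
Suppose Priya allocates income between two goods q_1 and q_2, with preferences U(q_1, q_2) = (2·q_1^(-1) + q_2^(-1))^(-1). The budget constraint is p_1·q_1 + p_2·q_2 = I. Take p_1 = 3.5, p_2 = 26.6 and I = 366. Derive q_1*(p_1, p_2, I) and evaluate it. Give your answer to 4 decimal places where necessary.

q_1* = 35.4556

MRS = MU_q_1/MU_q_2 = 2·(q_2/q_1)^(2). Set equal to p_1/p_2.
Solve for the ratio: q_2/q_1 = [(1/2)·p_1/p_2]^(0.5).
With the ratio pinned down, the budget gives q_1* = I/(p_1 + p_2·(q_2/q_1)) and q_2* = (q_2/q_1)·q_1*.
Numerically q_2/q_1 = 0.256495, so q_1* = 366/(3.5 + 26.6·0.256495) = 35.4556.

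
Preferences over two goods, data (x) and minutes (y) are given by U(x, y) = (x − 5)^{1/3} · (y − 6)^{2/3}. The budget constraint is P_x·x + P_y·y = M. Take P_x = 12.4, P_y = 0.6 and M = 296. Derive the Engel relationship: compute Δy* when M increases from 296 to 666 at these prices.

MRS = (1/2)·(y−6)/(x−5). Tangency with P_x/P_y gives y−6 = 2·(P_x/P_y)·(x−5).
After buying the subsistence bundle (5, 6), a share 1/3 of the remaining income goes to x: x* = 5 + 1/3·(M − 5P_x − 6P_y)/P_x.
Discretionary income = 296 − 5·12.4 − 6·0.6 = 230.4; y* = 6 + 2/3·230.4/0.6 = 262.
At M' = 666: y* = 673.1111. Change: 673.1111 − 262 = 411.1111.

Δy* = 411.1111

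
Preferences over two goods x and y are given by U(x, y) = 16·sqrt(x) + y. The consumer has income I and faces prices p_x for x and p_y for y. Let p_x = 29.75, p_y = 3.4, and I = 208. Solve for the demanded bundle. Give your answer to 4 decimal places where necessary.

Set MRS = p_x/p_y: 8·x^(−1/2) = p_x/p_y.
Thus x* = (8·p_y/p_x)² — independent of I — with the rest of income spent on y.
Plugging in: x* = (8·3.4/29.75)² = 0.8359, y* = 53.8622.

x* = 0.8359, y* = 53.8622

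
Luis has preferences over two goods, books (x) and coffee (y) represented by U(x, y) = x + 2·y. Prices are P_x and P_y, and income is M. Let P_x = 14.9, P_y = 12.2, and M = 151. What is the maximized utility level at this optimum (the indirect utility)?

V = 24.7541

Linear utility — the consumer picks whichever good has higher MU/price: 1/14.9 = 0.0671 vs 2/12.2 = 0.1639.
y gives more utility per dollar, so spend all income on y: y* = M/P_y, x* = 0.
Numerically: x* = 0, y* = 12.377.
Utility at the optimum: U(0, 12.377) = 24.7541.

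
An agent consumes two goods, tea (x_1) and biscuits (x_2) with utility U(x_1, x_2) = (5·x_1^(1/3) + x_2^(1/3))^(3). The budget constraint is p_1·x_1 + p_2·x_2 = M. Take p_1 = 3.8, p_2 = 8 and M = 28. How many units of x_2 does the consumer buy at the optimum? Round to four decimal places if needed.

x_2* = 0.2032

From the CES first-order condition, 5·(x_2/x_1)^(2/3) = p_1/p_2.
Solve for the ratio: x_2/x_1 = [(1/5)·p_1/p_2]^(1.5).
Substitute x_2 = (x_2/x_1)·x_1 into the budget: x_1* = M/(p_1 + p_2·(x_2/x_1)).
Numerically x_2/x_1 = 0.029281, so x_1* = 28/(3.8 + 8·0.029281) = 6.9406 and x_2* = 0.029281·6.9406 = 0.2032.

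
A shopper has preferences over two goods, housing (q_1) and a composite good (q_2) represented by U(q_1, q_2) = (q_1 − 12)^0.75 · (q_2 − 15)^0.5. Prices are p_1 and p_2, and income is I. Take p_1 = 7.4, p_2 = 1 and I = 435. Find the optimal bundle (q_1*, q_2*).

q_1* = 38.8541, q_2* = 147.48

Let q_1' = q_1−12, q_2' = q_2−15. MRS = (3/2)·q_2'/q_1' = p_1/p_2.
After buying the subsistence bundle (12, 15), a share 0.6 of the remaining income goes to q_1: q_1* = 12 + 0.6·(I − 12p_1 − 15p_2)/p_1.
Discretionary income = 435 − 12·7.4 − 15·1 = 331.2; q_1* = 12 + 0.6·331.2/7.4 = 38.8541; q_2* = 15 + 0.4·331.2/1 = 147.48.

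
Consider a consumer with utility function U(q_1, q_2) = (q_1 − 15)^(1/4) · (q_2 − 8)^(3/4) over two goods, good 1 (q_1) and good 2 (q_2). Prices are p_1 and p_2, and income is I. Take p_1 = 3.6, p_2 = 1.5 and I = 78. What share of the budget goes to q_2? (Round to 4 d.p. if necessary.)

share on q_2 = 0.2692

Substituting into the budget: q_1* = 15 + 0.25·(I − 15·p_1 − 8·p_2)/p_1, and q_2* = 8 + 0.75·(…)/p_2.
Discretionary income = 78 − 15·3.6 − 8·1.5 = 12; q_1* = 15 + 0.25·12/3.6 = 15.8333; q_2* = 8 + 0.75·12/1.5 = 14.
Expenditure on q_2: 1.5·14 = 21; share = 0.2692.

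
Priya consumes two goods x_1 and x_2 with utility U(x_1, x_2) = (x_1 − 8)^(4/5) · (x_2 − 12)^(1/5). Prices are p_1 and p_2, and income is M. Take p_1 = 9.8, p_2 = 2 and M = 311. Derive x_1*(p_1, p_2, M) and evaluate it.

MRS = 4·(x_2−12)/(x_1−8). Tangency with p_1/p_2 gives x_2−12 = (1/4)·(p_1/p_2)·(x_1−8).
After buying the subsistence bundle (8, 12), a share 0.8 of the remaining income goes to x_1: x_1* = 8 + 0.8·(M − 8p_1 − 12p_2)/p_1.
Discretionary income = 311 − 8·9.8 − 12·2 = 208.6; x_1* = 8 + 0.8·208.6/9.8 = 25.0286.

x_1* = 25.0286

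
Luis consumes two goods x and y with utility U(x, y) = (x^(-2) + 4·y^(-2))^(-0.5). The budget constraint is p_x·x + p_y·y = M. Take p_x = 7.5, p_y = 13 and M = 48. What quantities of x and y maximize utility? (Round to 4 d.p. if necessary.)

x* = 1.945, y* = 2.5702

MU_x ∝ x^(-3), MU_y ∝ 4·y^(-3), so MRS = (1/4)·(y/x)^(3) = p_x/p_y.
Solve for the ratio: y/x = [4·p_x/p_y]^(1/3).
Substitute y = (y/x)·x into the budget: x* = M/(p_x + p_y·(y/x)).
Numerically y/x = 1.321476, so x* = 48/(7.5 + 13·1.321476) = 1.945 and y* = 1.321476·1.945 = 2.5702.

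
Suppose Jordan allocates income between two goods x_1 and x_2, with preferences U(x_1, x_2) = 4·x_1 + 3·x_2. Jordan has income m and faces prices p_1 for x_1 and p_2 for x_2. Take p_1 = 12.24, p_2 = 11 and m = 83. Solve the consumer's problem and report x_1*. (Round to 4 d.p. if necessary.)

Perfect substitutes: compare marginal utility per dollar. 4/p_1 vs 3/p_2 → 0.3268 vs 0.2727.
x_1 gives more utility per dollar, so spend all income on x_1: x_1* = m/p_1, x_2* = 0.
Numerically: x_1* = 6.781, x_2* = 0.

x_1* = 6.781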